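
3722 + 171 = 3893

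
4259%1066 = 1061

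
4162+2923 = 7085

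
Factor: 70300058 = 2^1 * 35150029^1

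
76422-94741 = -18319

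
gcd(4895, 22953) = 1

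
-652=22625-23277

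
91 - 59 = 32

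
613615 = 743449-129834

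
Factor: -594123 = -1*3^1*29^1*6829^1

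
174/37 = 4 + 26/37 ≈ 4.70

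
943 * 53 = 49979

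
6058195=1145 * 5291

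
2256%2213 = 43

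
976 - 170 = 806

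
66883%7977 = 3067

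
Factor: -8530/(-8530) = 1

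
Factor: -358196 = -1*2^2*149^1*601^1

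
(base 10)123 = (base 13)96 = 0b1111011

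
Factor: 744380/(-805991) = -1*2^2*5^1*7^1*13^1*409^1*805991^(-1)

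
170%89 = 81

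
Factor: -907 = -1 * 907^1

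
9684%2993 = 705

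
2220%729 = 33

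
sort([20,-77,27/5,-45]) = [-77,-45,27/5,20]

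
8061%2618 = 207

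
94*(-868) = -81592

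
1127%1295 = 1127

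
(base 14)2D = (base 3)1112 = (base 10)41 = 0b101001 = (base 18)25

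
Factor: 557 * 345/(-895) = -1 * 3^1 * 23^1 * 179^(-1) * 557^1 = -38433/179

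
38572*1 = 38572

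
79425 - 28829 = 50596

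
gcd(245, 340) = 5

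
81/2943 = 3/109≈0.0275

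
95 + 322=417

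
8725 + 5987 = 14712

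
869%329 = 211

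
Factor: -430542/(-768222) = 3^1*7^(-1)*13^(-1)*17^1 = 51/91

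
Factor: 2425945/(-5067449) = -1*5^1*547^1*887^1*5067449^(-1)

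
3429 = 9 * 381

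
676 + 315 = 991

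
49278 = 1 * 49278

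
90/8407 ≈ 0.0107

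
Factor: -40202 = -1 * 2^1 * 20101^1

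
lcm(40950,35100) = 245700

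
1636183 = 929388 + 706795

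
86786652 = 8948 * 9699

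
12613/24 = 525 + 13/24 ≈ 525.54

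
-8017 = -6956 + -1061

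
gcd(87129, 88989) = 3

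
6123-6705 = -582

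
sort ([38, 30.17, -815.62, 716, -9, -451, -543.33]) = [-815.62, -543.33, -451, -9, 30.17, 38, 716]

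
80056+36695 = 116751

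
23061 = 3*7687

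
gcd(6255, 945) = 45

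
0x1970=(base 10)6512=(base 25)aac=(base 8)14560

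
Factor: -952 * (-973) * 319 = 2^3 * 7^2 * 11^1 * 17^1 * 29^1 * 139^1 = 295488424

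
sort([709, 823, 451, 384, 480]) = [384, 451, 480, 709, 823]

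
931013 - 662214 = 268799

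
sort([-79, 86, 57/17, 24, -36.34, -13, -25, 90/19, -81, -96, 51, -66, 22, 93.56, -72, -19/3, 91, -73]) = [-96, -81, -79, -73, -72, -66, -36.34, -25, -13, -19/3, 57/17, 90/19, 22, 24, 51, 86, 91, 93.56]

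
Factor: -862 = -1*2^1*431^1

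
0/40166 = 0 = 0.00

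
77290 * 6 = 463740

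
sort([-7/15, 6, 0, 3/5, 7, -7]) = [-7, -7/15, 0, 3/5, 6, 7]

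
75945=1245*61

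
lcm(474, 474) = 474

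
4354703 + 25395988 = 29750691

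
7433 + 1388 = 8821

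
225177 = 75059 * 3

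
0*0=0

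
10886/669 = 16 + 182/669 ≈ 16.27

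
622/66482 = 311/33241 ≈ 0.00936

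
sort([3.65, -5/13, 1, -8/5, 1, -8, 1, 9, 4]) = [-8, -8/5, -5/13, 1, 1, 1, 3.65, 4, 9]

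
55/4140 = 11/828 ≈ 0.0133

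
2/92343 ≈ 0.0000217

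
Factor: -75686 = -1*2^1*13^1*41^1*71^1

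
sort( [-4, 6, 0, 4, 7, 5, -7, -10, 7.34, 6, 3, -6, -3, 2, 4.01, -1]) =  [-10, -7, -6, -4, -3, -1, 0, 2, 3, 4, 4.01, 5, 6, 6, 7, 7.34]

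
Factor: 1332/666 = 2^1 = 2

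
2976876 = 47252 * 63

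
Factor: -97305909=-1*3^1*17^1*67^1*28477^1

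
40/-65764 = -10/16441≈-0.000608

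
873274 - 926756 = -53482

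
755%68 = 7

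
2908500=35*83100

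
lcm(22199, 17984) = 1420736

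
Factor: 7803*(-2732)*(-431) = 2^2*3^3*17^2*431^1*683^1 = 9187970076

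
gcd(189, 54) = 27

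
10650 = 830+9820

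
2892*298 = 861816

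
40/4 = 10 = 10.00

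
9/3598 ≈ 0.00250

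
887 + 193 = 1080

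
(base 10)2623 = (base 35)24x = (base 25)44n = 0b101000111111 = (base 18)81d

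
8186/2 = 4093 = 4093.00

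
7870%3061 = 1748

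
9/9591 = 3/3197 ≈ 0.000938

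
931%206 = 107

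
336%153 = 30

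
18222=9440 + 8782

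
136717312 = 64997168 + 71720144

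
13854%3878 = 2220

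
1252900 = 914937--337963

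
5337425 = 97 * 55025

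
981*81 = 79461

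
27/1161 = 1/43 ≈ 0.0233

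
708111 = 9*78679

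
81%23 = 12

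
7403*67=496001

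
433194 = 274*1581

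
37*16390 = 606430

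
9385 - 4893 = 4492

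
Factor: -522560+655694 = 2^1*3^1*22189^1 = 133134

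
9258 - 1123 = 8135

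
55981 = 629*89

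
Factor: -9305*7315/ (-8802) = 2^ (-1)*3^ (-3)*5^2*7^1*11^1*19^1*163^ (-1)*1861^1 = 68066075/8802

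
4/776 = 1/194 ≈ 0.00515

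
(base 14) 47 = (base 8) 77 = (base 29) 25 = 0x3f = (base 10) 63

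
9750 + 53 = 9803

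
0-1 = -1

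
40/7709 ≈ 0.00519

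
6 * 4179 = 25074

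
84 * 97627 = 8200668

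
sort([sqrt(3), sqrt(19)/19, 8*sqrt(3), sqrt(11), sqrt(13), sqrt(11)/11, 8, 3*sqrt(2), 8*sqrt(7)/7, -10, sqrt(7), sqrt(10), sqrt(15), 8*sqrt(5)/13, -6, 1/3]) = [-10, -6, sqrt(19)/19, sqrt(11)/11, 1/3, 8*sqrt(5)/13, sqrt(3), sqrt(7), 8*sqrt(7)/7, sqrt(10), sqrt(11), sqrt(13), sqrt(15), 3*sqrt(2), 8, 8*sqrt(3)]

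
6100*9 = 54900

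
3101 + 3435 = 6536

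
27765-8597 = 19168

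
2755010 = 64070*43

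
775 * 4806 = 3724650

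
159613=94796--64817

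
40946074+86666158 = 127612232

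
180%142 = 38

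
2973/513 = 991/171≈5.80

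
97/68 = 1 + 29/68 ≈ 1.43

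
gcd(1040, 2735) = 5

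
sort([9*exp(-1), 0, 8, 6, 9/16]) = [0, 9/16, 9*exp(-1), 6, 8]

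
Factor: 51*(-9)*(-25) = 3^3*5^2*17^1 = 11475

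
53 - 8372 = -8319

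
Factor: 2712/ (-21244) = -1 * 2^1 * 3^1 * 47^ (-1) = -6/47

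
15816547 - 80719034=-64902487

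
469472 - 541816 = -72344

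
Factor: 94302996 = 2^2*3^1*7858583^1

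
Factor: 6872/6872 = 1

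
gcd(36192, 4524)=4524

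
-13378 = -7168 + -6210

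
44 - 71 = -27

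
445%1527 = 445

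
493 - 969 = -476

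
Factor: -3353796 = -1 * 2^2 * 3^2 * 59^1 * 1579^1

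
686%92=42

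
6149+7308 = 13457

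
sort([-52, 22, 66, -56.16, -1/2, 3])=[-56.16, -52, -1/2, 3, 22, 66]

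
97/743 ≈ 0.131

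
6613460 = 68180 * 97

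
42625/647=65 + 570/647 ≈ 65.88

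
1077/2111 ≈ 0.510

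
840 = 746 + 94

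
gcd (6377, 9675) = 1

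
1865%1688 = 177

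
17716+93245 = 110961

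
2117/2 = 1058 + 1/2 = 1058.50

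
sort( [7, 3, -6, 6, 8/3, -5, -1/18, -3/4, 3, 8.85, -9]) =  [-9, -6, -5, -3/4, -1/18, 8/3, 3, 3, 6, 7, 8.85]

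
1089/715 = 1 + 34/65 ≈ 1.52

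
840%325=190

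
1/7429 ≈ 0.000135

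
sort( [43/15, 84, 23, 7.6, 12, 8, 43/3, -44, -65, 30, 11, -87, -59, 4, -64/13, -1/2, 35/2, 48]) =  [-87, -65, -59, -44, -64/13, -1/2, 43/15, 4, 7.6, 8, 11, 12, 43/3, 35/2, 23, 30, 48, 84]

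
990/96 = 165/16 ≈ 10.31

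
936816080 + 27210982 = 964027062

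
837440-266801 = 570639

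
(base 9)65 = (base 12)4b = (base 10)59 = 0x3b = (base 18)35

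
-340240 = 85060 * (-4) 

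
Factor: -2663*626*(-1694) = 2^2*7^1*11^2*313^1*2663^1 = 2823962372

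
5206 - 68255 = -63049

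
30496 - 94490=-63994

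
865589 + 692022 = 1557611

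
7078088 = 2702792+4375296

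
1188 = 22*54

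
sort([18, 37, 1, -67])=[-67, 1, 18, 37]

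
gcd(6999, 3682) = 1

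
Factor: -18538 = -1*2^1*13^1*23^1*31^1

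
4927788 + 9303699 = 14231487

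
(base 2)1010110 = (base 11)79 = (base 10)86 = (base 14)62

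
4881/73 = 66 + 63/73 ≈ 66.86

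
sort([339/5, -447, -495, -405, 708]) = [-495, -447, -405, 339/5, 708]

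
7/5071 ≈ 0.00138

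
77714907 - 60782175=16932732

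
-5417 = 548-5965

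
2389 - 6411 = -4022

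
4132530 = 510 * 8103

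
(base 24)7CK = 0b1000011110100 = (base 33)3WH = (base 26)6AO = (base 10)4340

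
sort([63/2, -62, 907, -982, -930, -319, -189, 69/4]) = [-982, -930, -319, -189, -62, 69/4, 63/2, 907]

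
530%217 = 96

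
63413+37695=101108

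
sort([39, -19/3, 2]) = [-19/3, 2, 39]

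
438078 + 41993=480071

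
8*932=7456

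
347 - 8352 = -8005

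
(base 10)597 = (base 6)2433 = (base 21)179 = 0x255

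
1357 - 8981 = -7624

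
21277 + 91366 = 112643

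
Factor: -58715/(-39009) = 3^(-1)*5^1*11743^1*13003^(-1)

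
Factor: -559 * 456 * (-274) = 2^4 * 3^1 * 13^1 * 19^1 * 43^1 * 137^1 = 69843696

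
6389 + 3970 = 10359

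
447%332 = 115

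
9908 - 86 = 9822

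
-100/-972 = 25/243 ≈ 0.103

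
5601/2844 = 1867/948 ≈ 1.97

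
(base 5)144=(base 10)49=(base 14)37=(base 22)25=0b110001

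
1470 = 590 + 880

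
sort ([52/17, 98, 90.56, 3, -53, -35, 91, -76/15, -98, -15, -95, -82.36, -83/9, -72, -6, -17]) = [-98, -95, -82.36, -72, -53, -35, -17, -15, -83/9, -6, -76/15, 3, 52/17, 90.56, 91, 98]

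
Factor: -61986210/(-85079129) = 2^1*3^1*5^1*11^1*13^1*79^(-1)*131^(-1)*8221^(-1)*14449^1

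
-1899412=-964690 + -934722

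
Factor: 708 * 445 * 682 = 2^3 * 3^1 * 5^1 * 11^1 * 31^1 * 59^1 * 89^1 = 214870920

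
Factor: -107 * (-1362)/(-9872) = -1 * 2^(-3) * 3^1 * 107^1 * 227^1 * 617^(-1) = -72867/4936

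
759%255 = 249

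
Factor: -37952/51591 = -1*2^6*3^(-1)*29^(-1) = -64/87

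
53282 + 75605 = 128887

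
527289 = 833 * 633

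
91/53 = 1 + 38/53 ≈ 1.72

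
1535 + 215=1750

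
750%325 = 100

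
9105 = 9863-758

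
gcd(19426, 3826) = 2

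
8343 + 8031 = 16374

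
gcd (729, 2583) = 9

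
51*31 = 1581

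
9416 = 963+8453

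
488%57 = 32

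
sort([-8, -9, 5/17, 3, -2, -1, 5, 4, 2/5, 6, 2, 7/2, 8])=[-9, -8, -2, -1, 5/17, 2/5, 2, 3, 7/2, 4, 5, 6, 8]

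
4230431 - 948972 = 3281459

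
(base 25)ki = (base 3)201012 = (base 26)jo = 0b1000000110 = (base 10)518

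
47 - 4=43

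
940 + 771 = 1711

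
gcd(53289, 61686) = 9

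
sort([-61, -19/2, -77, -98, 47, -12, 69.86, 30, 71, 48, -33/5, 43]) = [-98, -77, -61, -12, -19/2, -33/5, 30, 43, 47, 48, 69.86, 71]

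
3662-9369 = -5707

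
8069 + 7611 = 15680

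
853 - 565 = 288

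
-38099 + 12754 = -25345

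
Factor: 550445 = 5^1*7^1*15727^1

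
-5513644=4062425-9576069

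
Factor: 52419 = 3^1*101^1*173^1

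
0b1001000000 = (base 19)1b6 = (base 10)576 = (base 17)1gf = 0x240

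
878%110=108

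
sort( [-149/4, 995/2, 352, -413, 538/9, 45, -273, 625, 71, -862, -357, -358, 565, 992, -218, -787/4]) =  [-862, -413, -358, -357, -273, -218, -787/4, -149/4, 45, 538/9, 71, 352, 995/2, 565, 625, 992]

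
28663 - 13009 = 15654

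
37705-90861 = -53156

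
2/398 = 1/199 ≈ 0.00503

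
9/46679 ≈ 0.000193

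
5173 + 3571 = 8744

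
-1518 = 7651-9169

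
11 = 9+2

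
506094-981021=-474927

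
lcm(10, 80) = 80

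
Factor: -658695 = -1*3^1*5^1*43913^1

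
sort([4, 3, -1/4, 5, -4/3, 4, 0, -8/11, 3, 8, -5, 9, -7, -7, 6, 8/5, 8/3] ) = [-7, -7, -5, -4/3, -8/11, -1/4, 0, 8/5, 8/3, 3, 3, 4, 4, 5, 6, 8, 9] 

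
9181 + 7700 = 16881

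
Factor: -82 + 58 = -1 * 2^3 * 3^1 = -24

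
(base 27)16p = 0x394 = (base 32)sk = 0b1110010100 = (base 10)916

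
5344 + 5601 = 10945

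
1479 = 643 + 836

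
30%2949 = 30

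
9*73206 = 658854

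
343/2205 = 7/45 ≈ 0.156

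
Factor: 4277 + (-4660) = -1*383^1 = -383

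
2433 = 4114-1681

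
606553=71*8543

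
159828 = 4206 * 38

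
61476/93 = 20492/31 ≈ 661.03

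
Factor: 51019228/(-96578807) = -1*2^2*173^(-1)*42943^(-1)*981139^1 = -3924556/7429139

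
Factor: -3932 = -1 * 2^2 * 983^1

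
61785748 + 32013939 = 93799687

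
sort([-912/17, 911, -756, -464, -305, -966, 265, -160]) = [-966, -756, -464, -305, -160, -912/17, 265, 911]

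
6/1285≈0.00467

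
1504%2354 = 1504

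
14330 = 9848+4482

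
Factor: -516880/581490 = -1*2^3*3^ (-2) = -8/9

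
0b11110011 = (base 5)1433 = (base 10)243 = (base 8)363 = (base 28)8j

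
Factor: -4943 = -1 * 4943^1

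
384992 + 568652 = 953644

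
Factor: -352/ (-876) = 2^3 * 3^ (-1) * 11^1 * 73^ (-1) = 88/219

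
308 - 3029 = -2721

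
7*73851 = 516957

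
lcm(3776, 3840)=226560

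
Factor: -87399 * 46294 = -1 * 2^1 * 3^4 * 13^1 * 79^1 * 83^1 * 293^1 = -4046049306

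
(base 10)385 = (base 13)238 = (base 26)el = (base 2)110000001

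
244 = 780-536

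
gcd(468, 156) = 156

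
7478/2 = 3739 = 3739.00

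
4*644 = 2576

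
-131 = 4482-4613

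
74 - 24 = 50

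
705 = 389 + 316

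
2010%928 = 154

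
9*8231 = 74079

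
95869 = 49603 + 46266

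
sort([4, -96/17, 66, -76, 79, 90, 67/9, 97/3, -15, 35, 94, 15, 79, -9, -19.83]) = [-76, -19.83, -15, -9, -96/17, 4, 67/9, 15, 97/3, 35, 66, 79, 79, 90, 94]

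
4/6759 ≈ 0.000592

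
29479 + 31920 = 61399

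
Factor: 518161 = 7^1 * 79^1 * 937^1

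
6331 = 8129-1798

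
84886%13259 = 5332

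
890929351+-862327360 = 28601991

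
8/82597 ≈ 0.0000969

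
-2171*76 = -164996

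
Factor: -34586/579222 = -1*3^(-2)*7^(-1)*4597^(-1)*17293^1 = -17293/289611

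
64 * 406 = 25984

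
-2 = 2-4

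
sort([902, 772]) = [772, 902]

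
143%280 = 143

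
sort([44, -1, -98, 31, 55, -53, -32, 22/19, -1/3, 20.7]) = [-98, -53, -32, -1, -1/3, 22/19, 20.7, 31, 44, 55]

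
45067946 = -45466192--90534138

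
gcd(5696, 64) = 64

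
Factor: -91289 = -1*11^1*43^1*193^1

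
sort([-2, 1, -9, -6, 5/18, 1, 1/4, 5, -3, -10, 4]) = [-10, -9, -6, -3, -2, 1/4, 5/18, 1, 1, 4, 5]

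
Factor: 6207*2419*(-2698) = -1*2^1*3^1*19^1*41^1*59^1*71^1*2069^1 = -40509749634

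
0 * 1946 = 0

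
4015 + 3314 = 7329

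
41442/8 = 5180 + 1/4 = 5180.25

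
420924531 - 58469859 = 362454672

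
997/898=1 + 99/898 ≈ 1.11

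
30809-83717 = -52908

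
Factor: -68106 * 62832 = -1 * 2^5 * 3^2 * 7^1 * 11^1 * 17^1 * 11351^1 = -4279236192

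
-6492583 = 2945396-9437979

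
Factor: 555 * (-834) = -1 * 2^1 * 3^2 * 5^1 * 37^1 * 139^1 = -462870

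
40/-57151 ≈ -0.000700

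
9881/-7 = -1411 - 4/7 ≈ -1411.57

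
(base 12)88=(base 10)104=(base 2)1101000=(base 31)3b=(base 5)404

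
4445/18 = 246 + 17/18 ≈ 246.94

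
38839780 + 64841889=103681669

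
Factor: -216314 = -1 * 2^1 * 7^1 * 15451^1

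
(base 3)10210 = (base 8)146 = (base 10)102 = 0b1100110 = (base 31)39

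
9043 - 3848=5195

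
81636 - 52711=28925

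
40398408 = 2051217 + 38347191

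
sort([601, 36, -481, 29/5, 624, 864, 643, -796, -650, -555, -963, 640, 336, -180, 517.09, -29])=[-963, -796, -650, -555, -481, -180, -29, 29/5, 36, 336, 517.09, 601, 624, 640, 643, 864]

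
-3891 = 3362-7253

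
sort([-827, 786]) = [-827, 786]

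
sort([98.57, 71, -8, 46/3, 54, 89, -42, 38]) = [-42, -8, 46/3, 38, 54, 71, 89, 98.57]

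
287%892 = 287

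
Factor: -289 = -1 * 17^2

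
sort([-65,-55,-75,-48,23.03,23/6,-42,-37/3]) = [-75,-65,-55,-48,-42,-37/3,23/6,23.03]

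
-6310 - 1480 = -7790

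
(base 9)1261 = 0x3b2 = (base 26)1aa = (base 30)11g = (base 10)946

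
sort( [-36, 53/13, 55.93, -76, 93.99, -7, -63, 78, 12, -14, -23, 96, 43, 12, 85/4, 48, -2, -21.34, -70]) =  [-76, -70, -63, -36, -23, -21.34, -14, -7, -2, 53/13, 12, 12, 85/4, 43, 48, 55.93, 78, 93.99, 96]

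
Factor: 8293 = 8293^1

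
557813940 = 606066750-48252810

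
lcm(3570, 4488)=157080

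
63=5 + 58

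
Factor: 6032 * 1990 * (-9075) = -1 * 2^5 * 3^1 * 5^3 * 11^2 * 13^1 * 29^1 * 199^1 = -108933396000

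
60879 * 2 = 121758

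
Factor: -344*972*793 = -1*2^5*3^5*13^1*43^1*61^1 = -265153824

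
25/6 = 4 + 1/6≈4.17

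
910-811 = 99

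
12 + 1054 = 1066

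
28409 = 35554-7145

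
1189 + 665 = 1854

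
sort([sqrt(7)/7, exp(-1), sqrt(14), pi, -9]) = [-9, exp(-1), sqrt(7)/7, pi, sqrt(14)]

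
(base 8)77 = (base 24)2f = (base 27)29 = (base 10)63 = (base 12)53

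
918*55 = 50490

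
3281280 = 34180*96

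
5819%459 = 311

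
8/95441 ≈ 0.0000838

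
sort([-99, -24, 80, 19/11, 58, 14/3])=[-99, -24, 19/11, 14/3, 58, 80]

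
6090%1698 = 996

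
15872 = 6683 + 9189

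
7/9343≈0.000749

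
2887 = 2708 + 179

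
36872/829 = 44 + 396/829 ≈ 44.48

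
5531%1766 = 233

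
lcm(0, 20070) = 0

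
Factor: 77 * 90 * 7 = 2^1 * 3^2 * 5^1 * 7^2 * 11^1 = 48510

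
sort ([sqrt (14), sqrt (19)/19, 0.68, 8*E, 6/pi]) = [sqrt (19)/19, 0.68, 6/pi, sqrt (14), 8*E]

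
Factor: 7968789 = 3^2*885421^1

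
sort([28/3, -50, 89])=[-50, 28/3, 89]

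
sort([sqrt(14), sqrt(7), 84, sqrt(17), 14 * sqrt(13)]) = [sqrt(7), sqrt(14), sqrt(17), 14 * sqrt(13), 84]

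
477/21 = 22 + 5/7 ≈ 22.71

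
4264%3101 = 1163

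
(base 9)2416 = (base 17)63c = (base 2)11100000101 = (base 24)32l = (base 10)1797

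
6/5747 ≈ 0.00104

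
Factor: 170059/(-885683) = -1 * 17^(-1) * 53^(-1) * 173^1 = -173/901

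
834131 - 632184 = 201947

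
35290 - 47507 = -12217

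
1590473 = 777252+813221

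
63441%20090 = 3171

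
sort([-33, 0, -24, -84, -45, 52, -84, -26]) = [-84, -84, -45, -33, -26, -24, 0, 52]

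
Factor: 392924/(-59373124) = -1 * 7^1 * 1777^(-1) * 8353^(-1) * 14033^1 = -98231/14843281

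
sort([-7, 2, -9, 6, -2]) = [-9, -7, -2, 2, 6]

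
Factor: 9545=5^1*23^1*83^1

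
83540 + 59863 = 143403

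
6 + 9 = 15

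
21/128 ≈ 0.164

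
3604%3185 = 419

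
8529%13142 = 8529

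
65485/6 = 10914 + 1/6 ≈ 10914.17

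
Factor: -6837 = -1*3^1*43^1*53^1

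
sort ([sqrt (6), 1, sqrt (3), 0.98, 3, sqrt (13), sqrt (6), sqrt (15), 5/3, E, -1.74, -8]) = [-8, -1.74, 0.98, 1, 5/3, sqrt (3), sqrt (6), sqrt (6), E, 3, sqrt (13), sqrt (15)]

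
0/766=0=0.00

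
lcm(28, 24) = 168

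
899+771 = 1670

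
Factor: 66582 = 2^1*3^5*137^1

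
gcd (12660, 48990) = 30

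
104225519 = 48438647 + 55786872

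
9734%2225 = 834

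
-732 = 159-891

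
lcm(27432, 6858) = 27432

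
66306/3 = 22102 = 22102.00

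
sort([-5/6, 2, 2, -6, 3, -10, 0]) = [-10, -6, -5/6, 0, 2, 2, 3]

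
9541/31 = 307+24/31 ≈ 307.77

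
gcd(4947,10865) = 1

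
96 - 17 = 79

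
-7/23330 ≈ -0.000300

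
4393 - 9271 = -4878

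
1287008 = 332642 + 954366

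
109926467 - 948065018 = -838138551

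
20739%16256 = 4483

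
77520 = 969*80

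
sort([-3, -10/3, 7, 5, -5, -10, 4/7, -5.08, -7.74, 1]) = [-10, -7.74, -5.08, -5, -10/3, -3, 4/7, 1, 5, 7]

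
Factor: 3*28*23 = 2^2*3^1*7^1*23^1 = 1932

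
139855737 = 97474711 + 42381026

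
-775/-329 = 2 + 117/329 ≈ 2.36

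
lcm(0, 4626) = 0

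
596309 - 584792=11517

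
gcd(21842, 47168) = 134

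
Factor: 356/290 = 2^1 * 5^(-1) * 29^(-1) * 89^1 = 178/145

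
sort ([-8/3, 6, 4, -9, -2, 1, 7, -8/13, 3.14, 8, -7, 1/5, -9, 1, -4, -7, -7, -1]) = [-9, -9, -7, -7, -7, -4, -8/3, -2, -1, -8/13, 1/5, 1, 1, 3.14, 4, 6, 7, 8]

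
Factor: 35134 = 2^1*11^1*1597^1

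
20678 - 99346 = -78668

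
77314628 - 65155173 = 12159455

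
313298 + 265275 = 578573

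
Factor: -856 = -1*2^3*107^1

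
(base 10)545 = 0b1000100001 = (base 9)665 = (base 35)fk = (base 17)1f1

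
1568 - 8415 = -6847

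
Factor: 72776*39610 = 2^4*5^1*11^1*17^1*233^1*827^1 = 2882657360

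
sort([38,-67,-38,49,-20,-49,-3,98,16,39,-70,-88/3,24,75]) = [-70,-67,-49,-38,-88/3,-20,-3,16,24,38,39,49,75,98]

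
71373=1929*37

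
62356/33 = 1889+19/33 ≈ 1889.58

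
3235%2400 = 835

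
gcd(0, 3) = 3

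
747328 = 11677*64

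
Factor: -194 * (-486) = 2^2 * 3^5 * 97^1 = 94284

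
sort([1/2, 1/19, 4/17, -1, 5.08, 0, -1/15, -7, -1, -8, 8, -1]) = [-8, -7, -1, -1, -1, -1/15, 0, 1/19, 4/17, 1/2, 5.08, 8]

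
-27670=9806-37476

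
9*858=7722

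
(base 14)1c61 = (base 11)3990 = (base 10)5181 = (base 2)1010000111101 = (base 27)72o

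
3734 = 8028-4294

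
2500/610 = 250/61 ≈ 4.10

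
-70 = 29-99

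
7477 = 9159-1682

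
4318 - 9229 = -4911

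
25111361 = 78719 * 319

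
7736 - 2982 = 4754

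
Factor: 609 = 3^1*7^1*29^1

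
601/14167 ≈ 0.0424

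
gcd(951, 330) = 3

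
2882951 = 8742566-5859615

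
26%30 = 26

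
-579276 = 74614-653890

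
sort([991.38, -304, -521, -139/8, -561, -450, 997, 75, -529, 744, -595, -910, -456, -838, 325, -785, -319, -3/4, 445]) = [-910, -838, -785, -595, -561, -529, -521, -456, -450, -319, -304, -139/8, -3/4, 75, 325, 445, 744, 991.38, 997]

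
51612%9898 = 2122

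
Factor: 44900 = 2^2*5^2*449^1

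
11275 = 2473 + 8802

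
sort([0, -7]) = [-7, 0]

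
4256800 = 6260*680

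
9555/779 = 12 + 207/779 ≈ 12.27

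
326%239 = 87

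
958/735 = 1 + 223/735 ≈ 1.30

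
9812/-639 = -15 - 227/639 ≈ -15.36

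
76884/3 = 25628 = 25628.00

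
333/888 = 3/8 = 0.375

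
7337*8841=64866417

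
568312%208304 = 151704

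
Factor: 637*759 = 3^1*7^2*11^1*13^1*23^1 = 483483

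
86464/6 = 14410+2/3 ≈ 14410.67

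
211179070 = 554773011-343593941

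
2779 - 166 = 2613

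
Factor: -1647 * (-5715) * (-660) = -1 * 2^2 * 3^6 * 5^2 * 11^1 * 61^1 * 127^1 = -6212319300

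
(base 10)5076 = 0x13d4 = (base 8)11724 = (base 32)4uk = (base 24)8jc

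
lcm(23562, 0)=0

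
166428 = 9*18492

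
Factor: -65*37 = -1*5^1*13^1*37^1 = -2405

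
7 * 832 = 5824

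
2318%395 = 343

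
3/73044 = 1/24348 ≈ 0.0000411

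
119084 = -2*(-59542)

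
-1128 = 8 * (-141)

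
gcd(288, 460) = 4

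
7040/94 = 3520/47 ≈ 74.89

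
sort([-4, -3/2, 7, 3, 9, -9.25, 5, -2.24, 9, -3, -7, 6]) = [-9.25, -7, -4, -3, -2.24, -3/2, 3, 5, 6, 7, 9, 9]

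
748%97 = 69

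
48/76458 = 8/12743 ≈ 0.000628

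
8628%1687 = 193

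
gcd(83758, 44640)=2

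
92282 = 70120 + 22162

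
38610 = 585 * 66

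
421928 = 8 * 52741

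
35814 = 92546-56732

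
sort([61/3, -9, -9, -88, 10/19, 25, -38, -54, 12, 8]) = [-88, -54, -38, -9, -9, 10/19, 8, 12, 61/3, 25]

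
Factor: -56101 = -1*56101^1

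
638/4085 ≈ 0.156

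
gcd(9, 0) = 9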